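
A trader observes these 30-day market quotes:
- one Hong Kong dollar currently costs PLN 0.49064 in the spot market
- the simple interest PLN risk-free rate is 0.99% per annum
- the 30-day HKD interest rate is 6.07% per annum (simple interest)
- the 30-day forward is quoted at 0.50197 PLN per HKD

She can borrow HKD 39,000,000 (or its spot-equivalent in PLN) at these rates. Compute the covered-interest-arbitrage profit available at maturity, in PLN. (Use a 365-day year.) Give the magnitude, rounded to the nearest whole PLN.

PLN 523,970

T = 30/365 years.
Keep in HKD, deliver into the forward: 39,000,000·1.0049890411·0.50197 = PLN 19,674,499.61.
Swap to PLN now, deposit: 39,000,000·0.49064·1.0008136986 = PLN 19,150,530.09.
The quoted forward overvalues HKD, so borrow PLN, buy HKD at spot, deposit the HKD at 6.07%, and sell the proceeds forward at 0.50197.
Arbitrage profit = |19,674,499.61 − 19,150,530.09| = PLN 523,970.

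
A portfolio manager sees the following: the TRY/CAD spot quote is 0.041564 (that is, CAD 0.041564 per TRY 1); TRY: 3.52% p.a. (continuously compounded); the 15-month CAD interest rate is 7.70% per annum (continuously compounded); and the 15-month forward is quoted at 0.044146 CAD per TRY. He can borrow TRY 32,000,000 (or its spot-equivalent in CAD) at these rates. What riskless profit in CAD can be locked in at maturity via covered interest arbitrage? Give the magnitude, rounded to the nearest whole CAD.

T = 15/12 years.
Route A — deposit TRY, sell forward: 32,000,000 × 1.044982355 × 0.044146 = CAD 1,476,217.31.
Route B — convert at spot, deposit CAD: 32,000,000 × 0.041564 × 1.101034288 = CAD 1,464,428.45.
The quoted forward overvalues TRY, so borrow CAD, buy TRY at spot, deposit the TRY at 3.52%, and sell the proceeds forward at 0.044146.
The gap between the two covered legs is CAD 11,789.

CAD 11,789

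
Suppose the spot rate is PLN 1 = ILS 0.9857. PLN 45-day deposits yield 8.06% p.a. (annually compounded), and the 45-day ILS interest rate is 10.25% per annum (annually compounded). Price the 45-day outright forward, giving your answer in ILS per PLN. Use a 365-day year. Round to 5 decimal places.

0.98814

T = 45/365 years.
ILS accumulates by (1 + 0.1025)^(45/365) = 1.0121031.
PLN accumulates by (1 + 0.0806)^(45/365) = 1.0096026.
Forward (ILS per PLN) = 0.9857 × 1.0121031 / 1.0096026 = 0.9881413.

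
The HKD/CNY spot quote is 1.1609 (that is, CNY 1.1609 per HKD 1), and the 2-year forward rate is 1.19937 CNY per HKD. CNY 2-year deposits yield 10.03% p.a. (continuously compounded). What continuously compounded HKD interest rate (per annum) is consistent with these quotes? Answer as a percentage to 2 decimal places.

T = 2 years.
By CIP, F/S equals the CNY-to-HKD growth ratio: 1.19937/1.1609 = 1.0331381.
The CNY side grows by e^(0.1003×2) = 1.2221358.
So the HKD growth factor = 1.1829356.
Take logs: ln 1.1829356 / 2 = 0.084000, so 8.40%.

8.40%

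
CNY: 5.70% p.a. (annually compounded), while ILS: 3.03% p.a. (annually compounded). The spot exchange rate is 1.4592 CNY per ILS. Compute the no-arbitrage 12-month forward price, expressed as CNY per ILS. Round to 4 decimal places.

T = 1 year.
CNY accumulates by (1 + 0.0570)^1 = 1.057000.
Growth of 1 ILS over T: (1 + 0.0303)^1 = 1.030300.
So F = 1.4592 × 1.057000 / 1.030300 = 1.497015 (CNY/ILS).

1.4970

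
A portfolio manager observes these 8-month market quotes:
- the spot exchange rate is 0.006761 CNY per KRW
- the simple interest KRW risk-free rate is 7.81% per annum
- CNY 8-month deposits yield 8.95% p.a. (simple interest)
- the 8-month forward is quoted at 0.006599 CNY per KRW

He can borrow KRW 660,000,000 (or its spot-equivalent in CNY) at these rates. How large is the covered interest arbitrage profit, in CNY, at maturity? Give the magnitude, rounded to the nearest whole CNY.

T = 8/12 years.
Keep in KRW, deliver into the forward: 660,000,000·1.052066667·0.006599 = CNY 4,582,108.04.
Swap to CNY now, deposit: 660,000,000·0.006761·1.059666667 = CNY 4,728,508.18.
The quoted forward undervalues KRW, so borrow KRW, convert to CNY at spot, deposit the CNY at 8.95%, and buy KRW forward at 0.006599 to cover the loan.
The gap between the two covered legs is CNY 146,400.

CNY 146,400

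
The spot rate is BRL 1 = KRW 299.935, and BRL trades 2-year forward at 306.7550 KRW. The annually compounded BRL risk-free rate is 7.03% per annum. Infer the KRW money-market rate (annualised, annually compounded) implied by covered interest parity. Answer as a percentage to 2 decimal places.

8.24%

T = 2 years.
CIP gives F = S · g_KRW/g_BRL, so g_KRW/g_BRL = 306.755/299.935 = 1.0227383.
BRL growth factor: (1 + 0.0703)^2 = 1.1455421.
So the KRW growth factor = 1.1715898.
r = 1.1715898^(1/2) − 1 = 0.082400 → 8.24%.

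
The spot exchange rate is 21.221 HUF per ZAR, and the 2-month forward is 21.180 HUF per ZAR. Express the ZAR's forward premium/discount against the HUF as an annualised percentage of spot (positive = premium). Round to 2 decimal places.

-1.16%

T = 2/12 years.
(F − S)/S = (21.180 − 21.221)/21.221 = -0.0019320.
×(1/T) gives -1.16% p.a.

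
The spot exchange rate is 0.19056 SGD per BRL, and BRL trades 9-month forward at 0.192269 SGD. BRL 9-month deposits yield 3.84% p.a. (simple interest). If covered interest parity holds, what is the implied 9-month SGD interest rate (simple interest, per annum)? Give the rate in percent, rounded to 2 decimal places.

5.07%

T = 9/12 years.
CIP gives F = S · g_SGD/g_BRL, so g_SGD/g_BRL = 0.192269/0.19056 = 1.0089683.
BRL growth factor: 1 + 0.0384×9/12 = 1.028800.
So the SGD growth factor = 1.0380266.
(1.0380266 − 1)/T = 0.050702, i.e. 5.07%.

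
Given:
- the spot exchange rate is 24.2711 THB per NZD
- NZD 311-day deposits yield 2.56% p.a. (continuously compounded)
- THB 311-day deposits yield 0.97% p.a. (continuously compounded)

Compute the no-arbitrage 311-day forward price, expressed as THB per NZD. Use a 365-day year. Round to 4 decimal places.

T = 311/365 years.
THB accumulates by e^(0.0097×311/365) = 1.00829918.
NZD accumulates by e^(0.0256×311/365) = 1.02205224.
So F = 24.2711 × 1.00829918 / 1.02205224 = 23.944500 (THB/NZD).

23.9445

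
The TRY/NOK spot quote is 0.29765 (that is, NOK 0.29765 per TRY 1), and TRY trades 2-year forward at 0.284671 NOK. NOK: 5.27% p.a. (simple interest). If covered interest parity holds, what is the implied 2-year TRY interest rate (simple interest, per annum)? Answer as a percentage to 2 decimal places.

7.79%

T = 2 years.
F/S = 0.284671/0.29765 = 0.9563951 = (growth of NOK) / (growth of TRY).
The NOK side grows by 1 + 0.0527×2 = 1.105400.
So the TRY growth factor = 1.1557985.
r = (1.1557985 − 1)/2 = 0.077899 → 7.79%.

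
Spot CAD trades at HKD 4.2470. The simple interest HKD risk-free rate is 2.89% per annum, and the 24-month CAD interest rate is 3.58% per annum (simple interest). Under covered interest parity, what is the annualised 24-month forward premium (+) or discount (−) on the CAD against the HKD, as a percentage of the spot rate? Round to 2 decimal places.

-0.64%

T = 2 years.
No-arbitrage forward: 4.247 × 1.057800 / 1.071600 = 4.1923074 HKD/CAD.
(F − S)/S ÷ T = (4.1923074 − 4.247)/4.247/2 = -0.006439 → -0.64%.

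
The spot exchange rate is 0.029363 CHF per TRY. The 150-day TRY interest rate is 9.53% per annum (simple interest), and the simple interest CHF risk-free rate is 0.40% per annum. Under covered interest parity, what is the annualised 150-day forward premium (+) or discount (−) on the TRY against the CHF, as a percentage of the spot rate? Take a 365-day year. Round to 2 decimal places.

-8.79%

T = 150/365 years.
No-arbitrage forward: 0.029363 × 1.0016438 / 1.0391644 = 0.028302805 CHF/TRY.
(F − S)/S ÷ T = (0.028302805 − 0.029363)/0.029363/(150/365) = -0.087859 → -8.79%.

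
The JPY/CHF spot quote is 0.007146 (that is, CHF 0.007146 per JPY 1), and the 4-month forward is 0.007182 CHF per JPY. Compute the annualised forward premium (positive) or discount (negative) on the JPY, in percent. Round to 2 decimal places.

+1.51%

T = 4/12 years.
JPY trades forward at +0.50378% vs spot over the period.
Per annum: 0.0050378 / (4/12) = 0.015113 = 1.51%.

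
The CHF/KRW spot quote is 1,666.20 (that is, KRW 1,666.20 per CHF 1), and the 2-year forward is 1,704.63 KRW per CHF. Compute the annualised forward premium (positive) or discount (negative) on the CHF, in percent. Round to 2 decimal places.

T = 2 years.
CHF trades forward at +2.30645% vs spot over the period.
Per annum: 0.0230645 / 2 = 0.011532 = 1.15%.

+1.15%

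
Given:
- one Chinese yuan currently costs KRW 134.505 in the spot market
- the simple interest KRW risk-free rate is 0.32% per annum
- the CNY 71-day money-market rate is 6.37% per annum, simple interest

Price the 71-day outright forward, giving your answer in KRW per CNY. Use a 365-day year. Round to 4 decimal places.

132.9415

T = 71/365 years.
Growth of 1 KRW over T: 1 + 0.0032×71/365 = 1.000622466.
CNY accumulates by 1 + 0.0637×71/365 = 1.012390959.
So F = 134.505 × 1.000622466 / 1.012390959 = 132.941453 (KRW/CNY).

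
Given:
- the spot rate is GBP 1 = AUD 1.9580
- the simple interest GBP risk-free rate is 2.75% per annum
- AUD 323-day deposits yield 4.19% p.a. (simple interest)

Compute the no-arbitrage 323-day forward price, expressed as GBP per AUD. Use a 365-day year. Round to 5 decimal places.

0.50445

T = 323/365 years.
AUD accumulates by 1 + 0.0419×323/365 = 1.0370786.
Growth of 1 GBP over T: 1 + 0.0275×323/365 = 1.0243356.
So F = 1.958 × 1.0370786 / 1.0243356 = 1.982358 (AUD/GBP).
Invert for GBP per AUD: 1 / 1.982358 = 0.50445.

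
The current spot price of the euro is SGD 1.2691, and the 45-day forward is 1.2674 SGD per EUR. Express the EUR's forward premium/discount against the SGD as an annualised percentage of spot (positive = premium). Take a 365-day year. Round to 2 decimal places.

T = 45/365 years.
(F − S)/S = (1.2674 − 1.2691)/1.2691 = -0.0013395.
×(1/T) gives -1.09% p.a.

-1.09%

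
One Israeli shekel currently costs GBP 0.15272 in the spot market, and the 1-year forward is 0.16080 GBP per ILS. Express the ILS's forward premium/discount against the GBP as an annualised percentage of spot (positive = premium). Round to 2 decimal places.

+5.29%

T = 1 year.
(F − S)/S = (0.16080 − 0.15272)/0.15272 = 0.0529073.
×(1/T) gives 5.29% p.a.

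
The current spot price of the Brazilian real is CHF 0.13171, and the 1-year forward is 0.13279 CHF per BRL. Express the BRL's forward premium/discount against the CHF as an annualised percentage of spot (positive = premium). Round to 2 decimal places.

+0.82%

T = 1 year.
(F − S)/S = (0.13279 − 0.13171)/0.13171 = 0.0081998.
Per annum: 0.0081998 / 1 = 0.008200 = 0.82%.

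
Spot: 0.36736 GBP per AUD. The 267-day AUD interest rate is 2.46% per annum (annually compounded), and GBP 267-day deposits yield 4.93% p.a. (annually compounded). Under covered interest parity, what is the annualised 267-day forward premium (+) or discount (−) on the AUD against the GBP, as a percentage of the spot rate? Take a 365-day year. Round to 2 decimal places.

+2.40%

T = 267/365 years.
No-arbitrage forward: 0.36736 × 1.0358294 / 1.0179363 = 0.37381739 GBP/AUD.
(F − S)/S ÷ T = (0.37381739 − 0.36736)/0.36736/(267/365) = 0.024030 → 2.40%.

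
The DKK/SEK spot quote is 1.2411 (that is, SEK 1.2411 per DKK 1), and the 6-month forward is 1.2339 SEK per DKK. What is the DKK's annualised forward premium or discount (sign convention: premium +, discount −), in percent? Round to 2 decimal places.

-1.16%

T = 6/12 years.
DKK trades forward at -0.58013% vs spot over the period.
Per annum: -0.0058013 / (6/12) = -0.011603 = -1.16%.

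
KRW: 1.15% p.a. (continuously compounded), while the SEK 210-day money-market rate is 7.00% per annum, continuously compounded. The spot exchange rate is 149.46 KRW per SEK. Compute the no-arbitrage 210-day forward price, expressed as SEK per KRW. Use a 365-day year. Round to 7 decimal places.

T = 210/365 years.
KRW growth factor: e^(0.0115×210/365) = 1.0066384.
SEK growth factor: e^(0.0700×210/365) = 1.041096.
CIP: F = S · (grow KRW)/(grow SEK) = 149.46 × 1.0066384/1.041096 = 144.5133 KRW per SEK.
Quoted the other way: 1/144.5133 = 0.0069198 SEK per KRW.

0.0069198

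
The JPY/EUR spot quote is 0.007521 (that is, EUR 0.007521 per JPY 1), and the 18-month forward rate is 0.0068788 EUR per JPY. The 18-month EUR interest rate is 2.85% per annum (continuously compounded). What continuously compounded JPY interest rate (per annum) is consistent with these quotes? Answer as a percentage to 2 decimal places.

T = 18/12 years.
By CIP, F/S equals the EUR-to-JPY growth ratio: 0.0068788/0.007521 = 0.9146124.
EUR growth factor: e^(0.0285×18/12) = 1.0436769.
Hence g_JPY = 1.1411139.
Take logs: ln 1.1411139 / (18/12) = 0.088003, so 8.80%.

8.80%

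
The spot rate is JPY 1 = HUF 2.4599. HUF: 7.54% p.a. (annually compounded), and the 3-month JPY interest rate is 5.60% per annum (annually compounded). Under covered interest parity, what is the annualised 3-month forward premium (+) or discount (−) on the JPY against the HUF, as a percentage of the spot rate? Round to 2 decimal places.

T = 3/12 years.
F = S · g_HUF/g_JPY = 2.4599 × 1.0183393/1.0137152 = 2.4711209.
Annualised premium = (F − S)/S × (1/T) = (2.4711209 − 2.4599)/2.4599 ÷ (3/12) = 1.82%.

+1.82%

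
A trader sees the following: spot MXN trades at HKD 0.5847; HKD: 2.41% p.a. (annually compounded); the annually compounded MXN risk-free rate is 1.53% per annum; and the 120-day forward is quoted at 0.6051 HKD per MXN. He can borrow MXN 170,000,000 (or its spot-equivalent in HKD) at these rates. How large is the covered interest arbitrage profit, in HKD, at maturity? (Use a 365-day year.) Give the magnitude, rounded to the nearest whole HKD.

T = 120/365 years.
Keep in MXN, deliver into the forward: 170,000,000·1.0050045255·0.6051 = HKD 103,381,800.52.
Swap to HKD now, deposit: 170,000,000·0.5847·1.00786004809 = HKD 100,180,280.92.
The quoted forward overvalues MXN, so borrow HKD, buy MXN at spot, deposit the MXN at 1.53%, and sell the proceeds forward at 0.6051.
Profit = 103,381,800.52 − 100,180,280.92 = HKD 3,201,520.

HKD 3,201,520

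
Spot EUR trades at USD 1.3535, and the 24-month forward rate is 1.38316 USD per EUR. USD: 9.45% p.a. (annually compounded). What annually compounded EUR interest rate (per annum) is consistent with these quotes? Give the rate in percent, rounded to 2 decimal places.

T = 2 years.
By CIP, F/S equals the USD-to-EUR growth ratio: 1.38316/1.3535 = 1.0219136.
USD growth factor: (1 + 0.0945)^2 = 1.1979302.
That pins the EUR growth at 1.1722422.
Annualise: 1.1722422^(1/2) − 1 = 0.082701 = 8.27%.

8.27%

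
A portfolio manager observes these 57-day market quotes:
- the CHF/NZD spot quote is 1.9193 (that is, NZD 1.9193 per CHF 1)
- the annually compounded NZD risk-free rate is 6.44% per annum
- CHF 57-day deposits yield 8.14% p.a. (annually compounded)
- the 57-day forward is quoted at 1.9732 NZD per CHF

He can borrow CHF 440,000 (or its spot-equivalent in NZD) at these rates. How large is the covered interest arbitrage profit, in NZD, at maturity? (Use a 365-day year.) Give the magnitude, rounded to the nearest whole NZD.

NZD 26,120

T = 57/365 years.
Route A — deposit CHF, sell forward: 440,000 × 1.01229586 × 1.9732 = NZD 878,883.36.
Route B — convert at spot, deposit NZD: 440,000 × 1.9193 × 1.00979407 = NZD 852,763.01.
The quoted forward overvalues CHF, so borrow NZD, buy CHF at spot, deposit the CHF at 8.14%, and sell the proceeds forward at 1.9732.
Arbitrage profit = |878,883.36 − 852,763.01| = NZD 26,120.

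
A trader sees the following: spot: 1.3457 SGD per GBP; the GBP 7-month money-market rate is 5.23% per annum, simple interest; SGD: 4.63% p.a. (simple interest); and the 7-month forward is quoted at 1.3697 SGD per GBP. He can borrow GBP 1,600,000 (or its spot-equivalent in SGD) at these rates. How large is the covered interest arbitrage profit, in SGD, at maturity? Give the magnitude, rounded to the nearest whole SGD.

T = 7/12 years.
Keep in GBP, deliver into the forward: 1,600,000·1.030508333·1.3697 = SGD 2,258,379.62.
Swap to SGD now, deposit: 1,600,000·1.3457·1.027008333 = SGD 2,211,272.18.
The quoted forward overvalues GBP, so borrow SGD, buy GBP at spot, deposit the GBP at 5.23%, and sell the proceeds forward at 1.3697.
Arbitrage profit = |2,258,379.62 − 2,211,272.18| = SGD 47,107.

SGD 47,107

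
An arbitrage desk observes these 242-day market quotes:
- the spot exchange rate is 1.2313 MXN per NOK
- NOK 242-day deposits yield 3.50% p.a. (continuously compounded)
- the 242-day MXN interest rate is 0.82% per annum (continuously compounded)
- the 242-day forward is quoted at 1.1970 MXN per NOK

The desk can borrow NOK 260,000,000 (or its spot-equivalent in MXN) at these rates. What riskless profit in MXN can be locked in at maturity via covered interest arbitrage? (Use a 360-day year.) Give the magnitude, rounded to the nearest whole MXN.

MXN 3,278,411

T = 242/360 years.
Invest the NOK and cover forward: 260,000,000 × 1.02380673943 × 1.1970 = MXN 318,629,133.45.
Convert at spot and invest in MXN: 260,000,000 × 1.2313 × 1.00552744247 = MXN 321,907,544.38.
The quoted forward undervalues NOK, so borrow NOK, convert to MXN at spot, deposit the MXN at 0.82%, and buy NOK forward at 1.1970 to cover the loan.
The gap between the two covered legs is MXN 3,278,411.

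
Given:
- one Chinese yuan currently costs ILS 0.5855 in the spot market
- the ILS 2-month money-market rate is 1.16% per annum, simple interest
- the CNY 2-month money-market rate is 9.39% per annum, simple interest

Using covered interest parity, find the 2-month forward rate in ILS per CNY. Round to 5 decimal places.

T = 2/12 years.
ILS growth factor: 1 + 0.0116×2/12 = 1.0019333.
CNY growth factor: 1 + 0.0939×2/12 = 1.015650.
So F = 0.5855 × 1.0019333 / 1.015650 = 0.5775926 (ILS/CNY).

0.57759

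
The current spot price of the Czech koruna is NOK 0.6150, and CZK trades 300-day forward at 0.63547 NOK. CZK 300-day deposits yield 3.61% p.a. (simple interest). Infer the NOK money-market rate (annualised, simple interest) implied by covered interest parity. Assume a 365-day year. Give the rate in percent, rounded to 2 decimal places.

T = 300/365 years.
F/S = 0.63547/0.615 = 1.0332846 = (growth of NOK) / (growth of CZK).
CZK growth factor: 1 + 0.0361×300/365 = 1.0296712.
Hence g_NOK = 1.0639434.
r = (1.0639434 − 1)/(300/365) = 0.077798 → 7.78%.

7.78%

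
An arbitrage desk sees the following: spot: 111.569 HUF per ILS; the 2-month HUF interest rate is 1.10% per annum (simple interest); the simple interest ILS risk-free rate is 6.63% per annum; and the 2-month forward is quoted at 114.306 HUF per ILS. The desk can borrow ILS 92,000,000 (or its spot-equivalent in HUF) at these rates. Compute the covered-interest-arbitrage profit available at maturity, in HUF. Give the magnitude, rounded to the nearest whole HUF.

HUF 349,189,508

T = 2/12 years.
Route A — deposit ILS, sell forward: 92,000,000 × 1.011050 × 114.306 = HUF 10,632,355,479.60.
Route B — convert at spot, deposit HUF: 92,000,000 × 111.569 × 1.001833333333 = HUF 10,283,165,971.33.
The quoted forward overvalues ILS, so borrow HUF, buy ILS at spot, deposit the ILS at 6.63%, and sell the proceeds forward at 114.306.
The gap between the two covered legs is HUF 349,189,508.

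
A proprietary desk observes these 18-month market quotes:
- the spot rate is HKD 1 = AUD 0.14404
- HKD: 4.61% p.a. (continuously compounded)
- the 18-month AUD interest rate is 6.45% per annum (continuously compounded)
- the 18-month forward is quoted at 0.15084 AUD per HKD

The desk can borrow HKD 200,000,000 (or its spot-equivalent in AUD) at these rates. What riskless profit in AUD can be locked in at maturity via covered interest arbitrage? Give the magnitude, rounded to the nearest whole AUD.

T = 18/12 years.
Route A — deposit HKD, sell forward: 200,000,000 × 1.0715969366 × 0.15084 = AUD 32,327,936.38.
Route B — convert at spot, deposit AUD: 200,000,000 × 0.14404 × 1.101584943 = AUD 31,734,459.04.
The quoted forward overvalues HKD, so borrow AUD, buy HKD at spot, deposit the HKD at 4.61%, and sell the proceeds forward at 0.15084.
Arbitrage profit = |32,327,936.38 − 31,734,459.04| = AUD 593,477.

AUD 593,477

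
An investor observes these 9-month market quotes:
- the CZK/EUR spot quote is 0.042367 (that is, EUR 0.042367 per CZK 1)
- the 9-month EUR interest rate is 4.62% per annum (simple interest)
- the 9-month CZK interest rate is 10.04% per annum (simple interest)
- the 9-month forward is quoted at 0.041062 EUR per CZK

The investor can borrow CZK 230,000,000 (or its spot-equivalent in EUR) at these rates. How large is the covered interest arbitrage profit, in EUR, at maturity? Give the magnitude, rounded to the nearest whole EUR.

T = 9/12 years.
Invest the CZK and cover forward: 230,000,000 × 1.075300 × 0.041062 = EUR 10,155,412.78.
Convert at spot and invest in EUR: 230,000,000 × 0.042367 × 1.034650 = EUR 10,082,053.81.
The quoted forward overvalues CZK, so borrow EUR, buy CZK at spot, deposit the CZK at 10.04%, and sell the proceeds forward at 0.041062.
The gap between the two covered legs is EUR 73,359.

EUR 73,359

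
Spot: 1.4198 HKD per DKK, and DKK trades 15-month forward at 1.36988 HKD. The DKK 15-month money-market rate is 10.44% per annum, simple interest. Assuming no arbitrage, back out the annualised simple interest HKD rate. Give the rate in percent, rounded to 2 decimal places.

T = 15/12 years.
CIP gives F = S · g_HKD/g_DKK, so g_HKD/g_DKK = 1.36988/1.4198 = 0.9648401.
DKK growth factor: 1 + 0.1044×15/12 = 1.130500.
Hence g_HKD = 1.0907517.
(1.0907517 − 1)/T = 0.072601, i.e. 7.26%.

7.26%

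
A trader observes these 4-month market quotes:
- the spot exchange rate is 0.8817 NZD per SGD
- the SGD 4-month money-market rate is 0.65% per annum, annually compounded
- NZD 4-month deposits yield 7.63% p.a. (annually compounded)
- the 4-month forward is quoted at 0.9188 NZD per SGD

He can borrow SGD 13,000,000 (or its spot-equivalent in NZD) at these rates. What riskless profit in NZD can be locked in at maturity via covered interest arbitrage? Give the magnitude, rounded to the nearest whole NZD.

T = 4/12 years.
Invest the SGD and cover forward: 13,000,000 × 1.0021619891 × 0.9188 = NZD 11,970,223.66.
Convert at spot and invest in NZD: 13,000,000 × 0.8817 × 1.0248125773 = NZD 11,746,504.24.
The quoted forward overvalues SGD, so borrow NZD, buy SGD at spot, deposit the SGD at 0.65%, and sell the proceeds forward at 0.9188.
Profit = 11,970,223.66 − 11,746,504.24 = NZD 223,719.

NZD 223,719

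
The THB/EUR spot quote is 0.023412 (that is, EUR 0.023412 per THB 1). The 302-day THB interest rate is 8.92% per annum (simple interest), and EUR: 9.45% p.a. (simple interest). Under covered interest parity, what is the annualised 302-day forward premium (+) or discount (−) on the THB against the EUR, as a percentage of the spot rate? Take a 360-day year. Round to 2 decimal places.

+0.49%

T = 302/360 years.
F = S · g_EUR/g_THB = 0.023412 × 1.079275/1.0748289 = 0.023508845.
Annualised premium = (F − S)/S × (1/T) = (0.023508845 − 0.023412)/0.023412 ÷ (302/360) = 0.49%.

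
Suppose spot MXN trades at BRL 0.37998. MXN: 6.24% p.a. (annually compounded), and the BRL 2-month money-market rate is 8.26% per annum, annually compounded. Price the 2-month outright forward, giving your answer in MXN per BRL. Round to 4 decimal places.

T = 2/12 years.
Growth of 1 BRL over T: (1 + 0.0826)^(2/12) = 1.0133155.
MXN accumulates by (1 + 0.0624)^(2/12) = 1.0101395.
CIP: F = S · (grow BRL)/(grow MXN) = 0.37998 × 1.0133155/1.0101395 = 0.3811747 BRL per MXN.
Invert for MXN per BRL: 1 / 0.3811747 = 2.6235.

2.6235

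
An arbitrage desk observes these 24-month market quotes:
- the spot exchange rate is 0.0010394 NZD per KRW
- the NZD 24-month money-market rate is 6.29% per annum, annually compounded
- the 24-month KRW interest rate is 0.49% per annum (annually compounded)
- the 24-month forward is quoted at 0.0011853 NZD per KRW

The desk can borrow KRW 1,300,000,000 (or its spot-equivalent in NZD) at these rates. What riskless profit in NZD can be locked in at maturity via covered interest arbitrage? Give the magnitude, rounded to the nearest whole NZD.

T = 2 years.
Invest the KRW and cover forward: 1,300,000,000 × 1.00982401 × 0.0011853 = NZD 1,556,027.72.
Convert at spot and invest in NZD: 1,300,000,000 × 0.0010394 × 1.12975641 = NZD 1,526,549.46.
The quoted forward overvalues KRW, so borrow NZD, buy KRW at spot, deposit the KRW at 0.49%, and sell the proceeds forward at 0.0011853.
The gap between the two covered legs is NZD 29,478.

NZD 29,478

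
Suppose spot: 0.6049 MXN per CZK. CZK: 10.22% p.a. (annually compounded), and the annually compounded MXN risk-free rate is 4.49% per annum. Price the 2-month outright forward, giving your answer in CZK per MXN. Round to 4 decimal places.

T = 2/12 years.
MXN accumulates by (1 + 0.0449)^(2/12) = 1.0073471.
CZK accumulates by (1 + 0.1022)^(2/12) = 1.0163503.
Forward (MXN per CZK) = 0.6049 × 1.0073471 / 1.0163503 = 0.5995416.
Quoted the other way: 1/0.5995416 = 1.6679 CZK per MXN.

1.6679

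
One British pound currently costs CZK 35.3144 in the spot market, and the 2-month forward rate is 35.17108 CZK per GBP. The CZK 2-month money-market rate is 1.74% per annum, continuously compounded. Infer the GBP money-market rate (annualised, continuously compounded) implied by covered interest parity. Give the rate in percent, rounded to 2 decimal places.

4.18%

T = 2/12 years.
By CIP, F/S equals the CZK-to-GBP growth ratio: 35.17108/35.3144 = 0.9959416.
CZK growth factor: e^(0.0174×2/12) = 1.0029042.
That pins the GBP growth at 1.006991.
r = ln(1.006991)/(2/12) = 0.041800 → 4.18%.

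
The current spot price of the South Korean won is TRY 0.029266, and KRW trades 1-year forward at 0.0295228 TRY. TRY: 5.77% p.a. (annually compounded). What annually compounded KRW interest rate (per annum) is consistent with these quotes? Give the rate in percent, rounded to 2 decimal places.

4.85%

T = 1 year.
CIP gives F = S · g_TRY/g_KRW, so g_TRY/g_KRW = 0.0295228/0.029266 = 1.0087747.
TRY growth factor: (1 + 0.0577)^1 = 1.057700.
That pins the KRW growth at 1.0484997.
Annualise: 1.0484997^(1/1) − 1 = 0.048500 = 4.85%.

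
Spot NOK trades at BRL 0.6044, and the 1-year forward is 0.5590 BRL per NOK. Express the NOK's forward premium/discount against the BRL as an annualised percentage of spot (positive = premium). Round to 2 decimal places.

-7.51%

T = 1 year.
Period premium: (0.5590 − 0.6044)/0.6044 = -0.0751158.
Annualise by dividing by T: -0.0751158 / 1 = -0.075116 → -7.51%.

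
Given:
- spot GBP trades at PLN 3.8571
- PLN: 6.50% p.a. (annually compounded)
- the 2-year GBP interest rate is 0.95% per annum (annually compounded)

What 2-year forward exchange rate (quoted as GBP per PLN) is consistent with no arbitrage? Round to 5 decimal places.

0.23294

T = 2 years.
PLN growth factor: (1 + 0.0650)^2 = 1.134225.
GBP accumulates by (1 + 0.0095)^2 = 1.0190903.
So F = 3.8571 × 1.134225 / 1.0190903 = 4.292867 (PLN/GBP).
Quoted the other way: 1/4.292867 = 0.23294 GBP per PLN.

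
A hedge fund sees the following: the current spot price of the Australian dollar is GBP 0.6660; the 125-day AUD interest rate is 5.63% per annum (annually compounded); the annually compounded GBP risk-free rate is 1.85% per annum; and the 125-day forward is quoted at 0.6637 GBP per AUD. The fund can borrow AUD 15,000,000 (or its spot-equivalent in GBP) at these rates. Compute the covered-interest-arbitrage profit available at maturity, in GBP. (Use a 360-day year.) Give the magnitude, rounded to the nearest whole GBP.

GBP 92,859

T = 125/360 years.
Invest the AUD and cover forward: 15,000,000 × 1.019200134 × 0.6637 = GBP 10,146,646.93.
Convert at spot and invest in GBP: 15,000,000 × 0.6660 × 1.006385215 = GBP 10,053,788.30.
The quoted forward overvalues AUD, so borrow GBP, buy AUD at spot, deposit the AUD at 5.63%, and sell the proceeds forward at 0.6637.
The gap between the two covered legs is GBP 92,859.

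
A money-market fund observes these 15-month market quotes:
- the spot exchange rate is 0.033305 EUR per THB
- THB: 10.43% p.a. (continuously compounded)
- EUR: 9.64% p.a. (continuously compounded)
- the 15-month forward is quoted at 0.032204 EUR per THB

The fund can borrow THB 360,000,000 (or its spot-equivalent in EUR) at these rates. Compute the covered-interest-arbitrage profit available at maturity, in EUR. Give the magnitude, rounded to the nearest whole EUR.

T = 15/12 years.
Invest the THB and cover forward: 360,000,000 × 1.1392555241 × 0.032204 = EUR 13,207,890.56.
Convert at spot and invest in EUR: 360,000,000 × 0.033305 × 1.128060741 = EUR 13,525,222.67.
The quoted forward undervalues THB, so borrow THB, convert to EUR at spot, deposit the EUR at 9.64%, and buy THB forward at 0.032204 to cover the loan.
Profit = 13,525,222.67 − 13,207,890.56 = EUR 317,332.

EUR 317,332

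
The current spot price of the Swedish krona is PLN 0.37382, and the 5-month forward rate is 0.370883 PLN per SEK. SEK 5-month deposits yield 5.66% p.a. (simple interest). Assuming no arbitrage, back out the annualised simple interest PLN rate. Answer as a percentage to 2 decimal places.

T = 5/12 years.
F/S = 0.370883/0.37382 = 0.9921433 = (growth of PLN) / (growth of SEK).
The SEK side grows by 1 + 0.0566×5/12 = 1.0235833.
That pins the PLN growth at 1.0155413.
(1.0155413 − 1)/T = 0.037299, i.e. 3.73%.

3.73%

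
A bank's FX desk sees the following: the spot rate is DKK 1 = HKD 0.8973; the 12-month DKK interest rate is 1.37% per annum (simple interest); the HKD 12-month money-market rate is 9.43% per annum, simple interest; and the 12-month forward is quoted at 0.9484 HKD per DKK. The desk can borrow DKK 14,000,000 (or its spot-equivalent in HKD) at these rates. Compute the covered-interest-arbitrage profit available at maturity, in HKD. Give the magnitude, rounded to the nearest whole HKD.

HKD 287,312

T = 1 year.
Route A — deposit DKK, sell forward: 14,000,000 × 1.013700 × 0.9484 = HKD 13,459,503.12.
Route B — convert at spot, deposit HKD: 14,000,000 × 0.8973 × 1.094300 = HKD 13,746,815.46.
The quoted forward undervalues DKK, so borrow DKK, convert to HKD at spot, deposit the HKD at 9.43%, and buy DKK forward at 0.9484 to cover the loan.
Arbitrage profit = |13,459,503.12 − 13,746,815.46| = HKD 287,312.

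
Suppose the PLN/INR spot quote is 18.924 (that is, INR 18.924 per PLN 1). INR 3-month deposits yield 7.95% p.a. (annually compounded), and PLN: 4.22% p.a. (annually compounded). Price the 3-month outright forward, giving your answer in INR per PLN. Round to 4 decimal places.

T = 3/12 years.
INR growth factor: (1 + 0.0795)^(3/12) = 1.01930854.
PLN accumulates by (1 + 0.0422)^(3/12) = 1.01038704.
CIP: F = S · (grow INR)/(grow PLN) = 18.924 × 1.01930854/1.01038704 = 19.091095 INR per PLN.

19.0911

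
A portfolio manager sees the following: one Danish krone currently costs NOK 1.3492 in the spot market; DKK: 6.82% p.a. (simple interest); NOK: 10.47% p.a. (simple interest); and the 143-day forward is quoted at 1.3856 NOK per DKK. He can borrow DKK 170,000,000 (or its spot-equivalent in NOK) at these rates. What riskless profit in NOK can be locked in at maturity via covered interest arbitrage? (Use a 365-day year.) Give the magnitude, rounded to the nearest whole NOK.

NOK 3,073,435

T = 143/365 years.
Invest the DKK and cover forward: 170,000,000 × 1.02671945205 × 1.3856 = NOK 241,845,820.37.
Convert at spot and invest in NOK: 170,000,000 × 1.3492 × 1.04101945205 = NOK 238,772,385.60.
The quoted forward overvalues DKK, so borrow NOK, buy DKK at spot, deposit the DKK at 6.82%, and sell the proceeds forward at 1.3856.
The gap between the two covered legs is NOK 3,073,435.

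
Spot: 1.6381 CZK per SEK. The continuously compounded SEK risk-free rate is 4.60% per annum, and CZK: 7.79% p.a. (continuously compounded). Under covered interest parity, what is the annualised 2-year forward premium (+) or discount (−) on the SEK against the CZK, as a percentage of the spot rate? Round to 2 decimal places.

+3.29%

T = 2 years.
F = S · g_CZK/g_SEK = 1.6381 × 1.1685925/1.0963648 = 1.7460168.
(F − S)/S ÷ T = (1.7460168 − 1.6381)/1.6381/2 = 0.032940 → 3.29%.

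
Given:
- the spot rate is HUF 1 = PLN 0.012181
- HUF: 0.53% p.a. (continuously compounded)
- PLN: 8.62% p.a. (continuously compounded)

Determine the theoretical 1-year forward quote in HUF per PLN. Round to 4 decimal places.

T = 1 year.
PLN growth factor: e^(0.0862×1) = 1.09002431.
Growth of 1 HUF over T: e^(0.0053×1) = 1.00531407.
Forward (PLN per HUF) = 0.012181 × 1.09002431 / 1.00531407 = 0.013207401.
Quoted the other way: 1/0.013207401 = 75.7151 HUF per PLN.

75.7151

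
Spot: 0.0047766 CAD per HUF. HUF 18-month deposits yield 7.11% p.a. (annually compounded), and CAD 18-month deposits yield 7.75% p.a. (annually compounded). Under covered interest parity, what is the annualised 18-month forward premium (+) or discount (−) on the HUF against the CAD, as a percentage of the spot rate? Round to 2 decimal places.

T = 18/12 years.
No-arbitrage forward: 0.0047766 × 1.1184741 / 1.1085238 = 0.0048194756 CAD/HUF.
Annualised premium = (F − S)/S × (1/T) = (0.0048194756 − 0.0047766)/0.0047766 ÷ (18/12) = 0.60%.

+0.60%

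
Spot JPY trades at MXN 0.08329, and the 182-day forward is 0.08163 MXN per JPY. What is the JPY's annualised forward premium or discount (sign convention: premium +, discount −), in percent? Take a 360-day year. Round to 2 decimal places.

-3.94%

T = 182/360 years.
(F − S)/S = (0.08163 − 0.08329)/0.08329 = -0.0199304.
×(1/T) gives -3.94% p.a.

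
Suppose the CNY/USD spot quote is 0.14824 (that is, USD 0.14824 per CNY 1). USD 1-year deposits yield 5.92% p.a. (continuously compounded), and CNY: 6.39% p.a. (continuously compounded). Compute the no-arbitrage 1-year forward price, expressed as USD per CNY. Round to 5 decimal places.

T = 1 year.
USD accumulates by e^(0.0592×1) = 1.0609874.
CNY growth factor: e^(0.0639×1) = 1.0659858.
CIP: F = S · (grow USD)/(grow CNY) = 0.14824 × 1.0609874/1.0659858 = 0.1475449 USD per CNY.

0.14754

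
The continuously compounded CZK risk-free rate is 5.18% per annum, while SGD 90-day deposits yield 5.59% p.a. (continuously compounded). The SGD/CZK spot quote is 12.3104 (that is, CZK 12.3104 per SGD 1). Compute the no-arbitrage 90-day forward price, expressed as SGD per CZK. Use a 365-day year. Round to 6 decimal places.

0.081314

T = 90/365 years.
CZK accumulates by e^(0.0518×90/365) = 1.0128545.
SGD growth factor: e^(0.0559×90/365) = 1.013879.
Forward (CZK per SGD) = 12.3104 × 1.0128545 / 1.013879 = 12.29796.
Quoted the other way: 1/12.29796 = 0.081314 SGD per CZK.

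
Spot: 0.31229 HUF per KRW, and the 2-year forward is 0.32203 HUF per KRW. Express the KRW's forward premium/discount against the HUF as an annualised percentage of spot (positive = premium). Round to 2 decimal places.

T = 2 years.
KRW trades forward at +3.11890% vs spot over the period.
Annualise by dividing by T: 0.0311890 / 2 = 0.015595 → 1.56%.

+1.56%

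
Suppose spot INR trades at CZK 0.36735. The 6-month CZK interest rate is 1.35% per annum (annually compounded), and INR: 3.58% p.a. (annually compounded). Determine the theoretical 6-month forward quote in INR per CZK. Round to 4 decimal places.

T = 6/12 years.
CZK growth factor: (1 + 0.0135)^(6/12) = 1.0067274.
INR growth factor: (1 + 0.0358)^(6/12) = 1.0177426.
CIP: F = S · (grow CZK)/(grow INR) = 0.36735 × 1.0067274/1.0177426 = 0.3633741 CZK per INR.
Quoted the other way: 1/0.3633741 = 2.7520 INR per CZK.

2.7520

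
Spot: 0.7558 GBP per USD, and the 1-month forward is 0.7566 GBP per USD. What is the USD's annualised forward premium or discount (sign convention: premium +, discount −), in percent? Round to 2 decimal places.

T = 1/12 years.
USD trades forward at +0.10585% vs spot over the period.
×(1/T) gives 1.27% p.a.

+1.27%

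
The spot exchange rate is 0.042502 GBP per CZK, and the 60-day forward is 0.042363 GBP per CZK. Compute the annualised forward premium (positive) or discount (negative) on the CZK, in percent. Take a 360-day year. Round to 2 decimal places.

-1.96%

T = 60/360 years.
Period premium: (0.042363 − 0.042502)/0.042502 = -0.0032704.
Per annum: -0.0032704 / (60/360) = -0.019622 = -1.96%.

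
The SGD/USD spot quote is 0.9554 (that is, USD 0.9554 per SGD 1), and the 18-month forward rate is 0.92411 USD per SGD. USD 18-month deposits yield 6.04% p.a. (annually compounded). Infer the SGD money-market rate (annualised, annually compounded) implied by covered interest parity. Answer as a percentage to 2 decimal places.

8.42%

T = 18/12 years.
F/S = 0.92411/0.9554 = 0.9672493 = (growth of USD) / (growth of SGD).
USD growth factor: (1 + 0.0604)^(18/12) = 1.0919546.
Hence g_SGD = 1.1289278.
r = 1.1289278^(12/18) − 1 = 0.084203 → 8.42%.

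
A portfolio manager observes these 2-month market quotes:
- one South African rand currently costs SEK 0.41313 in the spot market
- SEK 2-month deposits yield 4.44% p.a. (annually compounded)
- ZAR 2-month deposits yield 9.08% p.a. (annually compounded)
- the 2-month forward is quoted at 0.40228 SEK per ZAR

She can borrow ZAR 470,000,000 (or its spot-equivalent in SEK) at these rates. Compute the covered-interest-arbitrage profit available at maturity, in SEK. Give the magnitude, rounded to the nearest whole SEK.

T = 2/12 years.
Route A — deposit ZAR, sell forward: 470,000,000 × 1.01459064798 × 0.40228 = SEK 191,830,277.16.
Route B — convert at spot, deposit SEK: 470,000,000 × 0.41313 × 1.00726670157 = SEK 195,582,083.44.
The quoted forward undervalues ZAR, so borrow ZAR, convert to SEK at spot, deposit the SEK at 4.44%, and buy ZAR forward at 0.40228 to cover the loan.
The gap between the two covered legs is SEK 3,751,806.

SEK 3,751,806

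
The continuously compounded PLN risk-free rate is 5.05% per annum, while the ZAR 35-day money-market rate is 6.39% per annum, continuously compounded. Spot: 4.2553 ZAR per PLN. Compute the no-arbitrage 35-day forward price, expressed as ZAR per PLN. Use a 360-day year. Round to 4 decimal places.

T = 35/360 years.
ZAR growth factor: e^(0.0639×35/360) = 1.0062318.
PLN accumulates by e^(0.0505×35/360) = 1.0049218.
Forward (ZAR per PLN) = 4.2553 × 1.0062318 / 1.0049218 = 4.260847.

4.2608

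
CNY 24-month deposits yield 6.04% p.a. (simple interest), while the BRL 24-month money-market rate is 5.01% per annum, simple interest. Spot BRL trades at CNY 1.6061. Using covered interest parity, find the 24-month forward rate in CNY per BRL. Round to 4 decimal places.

T = 2 years.
CNY accumulates by 1 + 0.0604×2 = 1.120800.
BRL accumulates by 1 + 0.0501×2 = 1.100200.
CIP: F = S · (grow CNY)/(grow BRL) = 1.6061 × 1.120800/1.100200 = 1.636172 CNY per BRL.

1.6362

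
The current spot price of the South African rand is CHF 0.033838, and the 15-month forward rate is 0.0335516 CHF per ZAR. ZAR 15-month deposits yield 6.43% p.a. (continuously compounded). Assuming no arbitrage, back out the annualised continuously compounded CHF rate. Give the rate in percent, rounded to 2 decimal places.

5.75%

T = 15/12 years.
CIP gives F = S · g_CHF/g_ZAR, so g_CHF/g_ZAR = 0.0335516/0.033838 = 0.9915361.
The ZAR side grows by e^(0.0643×15/12) = 1.0836934.
That pins the CHF growth at 1.0745211.
Take logs: ln 1.0745211 / (15/12) = 0.057500, so 5.75%.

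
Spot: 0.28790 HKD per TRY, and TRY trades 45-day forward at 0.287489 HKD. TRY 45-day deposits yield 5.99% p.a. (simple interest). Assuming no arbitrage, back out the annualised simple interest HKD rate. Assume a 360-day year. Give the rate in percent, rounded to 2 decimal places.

T = 45/360 years.
CIP gives F = S · g_HKD/g_TRY, so g_HKD/g_TRY = 0.287489/0.2879 = 0.9985724.
TRY growth factor: 1 + 0.0599×45/360 = 1.0074875.
Hence g_HKD = 1.0060492.
r = (1.0060492 − 1)/(45/360) = 0.048394 → 4.84%.

4.84%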